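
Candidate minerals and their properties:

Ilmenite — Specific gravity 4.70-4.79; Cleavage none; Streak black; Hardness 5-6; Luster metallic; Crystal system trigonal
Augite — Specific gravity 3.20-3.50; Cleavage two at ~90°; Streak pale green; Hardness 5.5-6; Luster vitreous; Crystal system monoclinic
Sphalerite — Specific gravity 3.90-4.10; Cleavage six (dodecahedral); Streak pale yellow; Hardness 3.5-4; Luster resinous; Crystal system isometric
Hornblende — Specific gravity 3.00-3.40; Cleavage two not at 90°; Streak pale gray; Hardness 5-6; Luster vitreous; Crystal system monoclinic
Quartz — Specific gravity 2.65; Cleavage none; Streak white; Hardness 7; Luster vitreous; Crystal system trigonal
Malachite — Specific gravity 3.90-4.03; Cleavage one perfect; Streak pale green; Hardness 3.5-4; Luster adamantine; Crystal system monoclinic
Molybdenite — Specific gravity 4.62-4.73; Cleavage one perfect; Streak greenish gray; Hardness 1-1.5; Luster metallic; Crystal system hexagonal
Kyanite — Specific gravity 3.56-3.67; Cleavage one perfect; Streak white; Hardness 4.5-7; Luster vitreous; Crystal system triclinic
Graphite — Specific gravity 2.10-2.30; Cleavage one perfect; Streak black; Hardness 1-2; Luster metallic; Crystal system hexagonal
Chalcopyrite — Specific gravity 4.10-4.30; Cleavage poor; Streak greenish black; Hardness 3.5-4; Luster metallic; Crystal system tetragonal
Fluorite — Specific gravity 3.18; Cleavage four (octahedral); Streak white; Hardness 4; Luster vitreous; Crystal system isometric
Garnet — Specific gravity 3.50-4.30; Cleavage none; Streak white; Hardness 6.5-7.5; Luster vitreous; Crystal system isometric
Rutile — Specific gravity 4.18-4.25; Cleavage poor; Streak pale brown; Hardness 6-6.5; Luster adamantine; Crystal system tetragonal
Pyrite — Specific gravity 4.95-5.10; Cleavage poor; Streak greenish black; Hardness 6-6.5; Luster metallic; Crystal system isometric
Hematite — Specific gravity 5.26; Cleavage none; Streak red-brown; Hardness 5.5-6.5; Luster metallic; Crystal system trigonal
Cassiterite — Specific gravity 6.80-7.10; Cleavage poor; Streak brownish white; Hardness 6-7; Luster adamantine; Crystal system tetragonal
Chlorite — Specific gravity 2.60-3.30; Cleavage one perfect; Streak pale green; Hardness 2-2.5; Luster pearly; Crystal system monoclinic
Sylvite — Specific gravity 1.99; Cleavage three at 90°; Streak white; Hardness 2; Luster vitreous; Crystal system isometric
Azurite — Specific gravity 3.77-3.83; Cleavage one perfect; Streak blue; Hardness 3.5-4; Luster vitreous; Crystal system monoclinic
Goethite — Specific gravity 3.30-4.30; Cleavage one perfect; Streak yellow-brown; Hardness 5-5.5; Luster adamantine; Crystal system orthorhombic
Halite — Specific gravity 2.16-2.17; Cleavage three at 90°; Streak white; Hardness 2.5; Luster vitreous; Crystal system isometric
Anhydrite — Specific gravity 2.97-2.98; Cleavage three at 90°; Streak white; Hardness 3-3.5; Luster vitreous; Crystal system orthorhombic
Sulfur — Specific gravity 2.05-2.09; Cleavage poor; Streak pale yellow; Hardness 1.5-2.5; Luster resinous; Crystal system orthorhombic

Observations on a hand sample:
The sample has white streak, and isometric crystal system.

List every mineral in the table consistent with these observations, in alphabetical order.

White streak — only Quartz, Kyanite, Fluorite, Garnet, Sylvite, Halite, Anhydrite remain.
Isometric crystal system is inconsistent with Quartz, Kyanite, Anhydrite.
The minerals that satisfy all observations are Fluorite, Garnet, Halite, Sylvite.

Fluorite, Garnet, Halite, Sylvite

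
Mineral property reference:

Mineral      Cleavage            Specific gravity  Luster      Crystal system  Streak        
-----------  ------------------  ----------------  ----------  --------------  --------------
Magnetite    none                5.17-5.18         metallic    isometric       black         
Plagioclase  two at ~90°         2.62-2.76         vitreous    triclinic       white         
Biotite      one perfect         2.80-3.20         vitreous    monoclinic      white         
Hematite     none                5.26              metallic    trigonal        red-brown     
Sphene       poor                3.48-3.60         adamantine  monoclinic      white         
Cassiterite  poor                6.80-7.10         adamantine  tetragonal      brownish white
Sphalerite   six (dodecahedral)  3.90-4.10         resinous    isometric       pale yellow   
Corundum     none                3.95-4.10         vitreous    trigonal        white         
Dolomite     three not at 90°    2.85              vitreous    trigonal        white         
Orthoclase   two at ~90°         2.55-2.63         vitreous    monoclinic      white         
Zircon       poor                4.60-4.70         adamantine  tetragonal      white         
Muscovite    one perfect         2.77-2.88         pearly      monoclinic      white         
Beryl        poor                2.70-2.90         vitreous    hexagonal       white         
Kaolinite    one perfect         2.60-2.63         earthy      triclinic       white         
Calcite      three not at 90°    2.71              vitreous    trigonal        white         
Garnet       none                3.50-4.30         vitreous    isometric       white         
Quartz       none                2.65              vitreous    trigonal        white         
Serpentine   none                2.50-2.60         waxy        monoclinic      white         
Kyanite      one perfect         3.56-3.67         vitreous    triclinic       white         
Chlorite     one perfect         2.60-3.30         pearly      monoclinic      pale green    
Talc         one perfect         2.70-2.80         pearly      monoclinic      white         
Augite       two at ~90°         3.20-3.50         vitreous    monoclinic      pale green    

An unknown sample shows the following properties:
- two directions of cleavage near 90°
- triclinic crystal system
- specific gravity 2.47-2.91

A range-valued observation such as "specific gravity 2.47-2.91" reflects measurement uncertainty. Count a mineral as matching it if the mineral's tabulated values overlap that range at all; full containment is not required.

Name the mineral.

Two directions of cleavage near 90°: only Plagioclase, Orthoclase, Augite remain.
Triclinic crystal system: Plagioclase remains.
Specific gravity 2.47-2.91: all remaining candidates fit.
The only mineral consistent with every observation is Plagioclase.

Plagioclase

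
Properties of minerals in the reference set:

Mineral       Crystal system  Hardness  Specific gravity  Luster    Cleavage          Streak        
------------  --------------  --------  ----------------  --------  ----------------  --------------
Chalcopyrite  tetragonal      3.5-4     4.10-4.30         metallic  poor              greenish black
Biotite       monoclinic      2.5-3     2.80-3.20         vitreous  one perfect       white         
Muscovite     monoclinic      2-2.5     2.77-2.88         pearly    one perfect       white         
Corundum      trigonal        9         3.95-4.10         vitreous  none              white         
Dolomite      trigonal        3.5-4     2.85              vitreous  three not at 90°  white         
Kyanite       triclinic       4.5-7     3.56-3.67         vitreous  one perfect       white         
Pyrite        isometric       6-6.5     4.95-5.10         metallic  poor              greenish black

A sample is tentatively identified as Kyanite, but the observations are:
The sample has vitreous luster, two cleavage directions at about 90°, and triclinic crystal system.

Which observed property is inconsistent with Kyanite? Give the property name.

Vitreous luster: Kyanite has vitreous luster — consistent.
Two cleavage directions at about 90°: Kyanite has cleavage one perfect — inconsistent.
Triclinic crystal system: Kyanite has triclinic system — consistent.
Only the cleavage is inconsistent.

cleavage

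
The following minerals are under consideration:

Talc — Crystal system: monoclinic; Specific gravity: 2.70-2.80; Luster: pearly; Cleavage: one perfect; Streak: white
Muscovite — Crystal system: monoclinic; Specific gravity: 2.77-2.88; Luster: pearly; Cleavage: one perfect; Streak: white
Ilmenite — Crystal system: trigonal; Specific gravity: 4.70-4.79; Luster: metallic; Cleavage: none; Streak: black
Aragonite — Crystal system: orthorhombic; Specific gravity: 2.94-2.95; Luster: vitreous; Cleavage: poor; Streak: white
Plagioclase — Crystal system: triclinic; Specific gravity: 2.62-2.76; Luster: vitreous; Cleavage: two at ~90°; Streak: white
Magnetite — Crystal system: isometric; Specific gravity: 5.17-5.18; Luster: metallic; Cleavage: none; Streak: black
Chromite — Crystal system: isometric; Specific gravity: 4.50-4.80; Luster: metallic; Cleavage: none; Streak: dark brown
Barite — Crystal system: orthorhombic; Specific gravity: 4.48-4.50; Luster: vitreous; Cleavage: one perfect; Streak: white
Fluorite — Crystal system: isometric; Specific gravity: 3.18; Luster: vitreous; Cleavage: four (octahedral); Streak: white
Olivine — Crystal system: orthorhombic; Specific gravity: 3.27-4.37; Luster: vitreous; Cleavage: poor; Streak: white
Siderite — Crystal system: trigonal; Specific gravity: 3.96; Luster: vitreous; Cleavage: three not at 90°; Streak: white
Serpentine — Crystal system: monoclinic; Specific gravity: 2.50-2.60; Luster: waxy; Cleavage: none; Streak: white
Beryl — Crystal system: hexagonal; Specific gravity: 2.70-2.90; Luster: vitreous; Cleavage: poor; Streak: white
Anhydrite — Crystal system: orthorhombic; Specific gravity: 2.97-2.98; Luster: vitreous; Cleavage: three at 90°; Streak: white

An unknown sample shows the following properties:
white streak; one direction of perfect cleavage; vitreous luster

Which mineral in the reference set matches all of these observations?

White streak rules out Ilmenite, Magnetite, Chromite.
One direction of perfect cleavage — narrows the field to Talc, Muscovite, Barite.
Vitreous luster — leaves Barite.
Barite is the sole remaining match.

Barite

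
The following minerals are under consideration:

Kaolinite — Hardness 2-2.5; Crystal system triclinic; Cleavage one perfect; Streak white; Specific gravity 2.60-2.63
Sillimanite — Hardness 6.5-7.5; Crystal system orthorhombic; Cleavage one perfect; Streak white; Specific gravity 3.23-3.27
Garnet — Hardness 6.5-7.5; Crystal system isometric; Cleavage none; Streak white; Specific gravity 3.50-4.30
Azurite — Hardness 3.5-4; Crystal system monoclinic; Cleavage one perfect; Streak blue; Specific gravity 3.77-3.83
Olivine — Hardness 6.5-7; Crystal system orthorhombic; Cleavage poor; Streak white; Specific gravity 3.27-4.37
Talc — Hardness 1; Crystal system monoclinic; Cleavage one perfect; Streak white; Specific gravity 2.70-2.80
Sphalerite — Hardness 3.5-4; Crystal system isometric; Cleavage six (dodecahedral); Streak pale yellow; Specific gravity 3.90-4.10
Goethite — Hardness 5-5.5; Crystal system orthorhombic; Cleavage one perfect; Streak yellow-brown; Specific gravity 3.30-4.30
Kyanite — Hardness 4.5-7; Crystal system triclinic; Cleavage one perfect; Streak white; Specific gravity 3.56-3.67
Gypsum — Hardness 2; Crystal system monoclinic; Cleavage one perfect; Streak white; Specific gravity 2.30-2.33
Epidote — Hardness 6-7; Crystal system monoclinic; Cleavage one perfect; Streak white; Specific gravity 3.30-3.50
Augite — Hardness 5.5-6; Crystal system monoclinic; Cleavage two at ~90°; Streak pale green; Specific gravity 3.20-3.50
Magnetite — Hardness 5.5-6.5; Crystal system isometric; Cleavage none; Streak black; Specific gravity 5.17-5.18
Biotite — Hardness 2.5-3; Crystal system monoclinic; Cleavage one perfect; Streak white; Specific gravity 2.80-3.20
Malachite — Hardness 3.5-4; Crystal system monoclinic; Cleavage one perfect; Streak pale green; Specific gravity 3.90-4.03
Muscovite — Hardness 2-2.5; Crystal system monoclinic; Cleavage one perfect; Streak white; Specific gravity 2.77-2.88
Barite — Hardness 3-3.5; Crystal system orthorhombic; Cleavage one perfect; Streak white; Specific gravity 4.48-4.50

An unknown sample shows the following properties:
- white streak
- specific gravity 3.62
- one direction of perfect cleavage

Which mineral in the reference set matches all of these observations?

Kyanite

White streak eliminates Azurite, Sphalerite, Goethite, Augite, Magnetite, Malachite.
Specific gravity 3.62: narrows the field to Garnet, Olivine, Kyanite.
One direction of perfect cleavage: leaves Kyanite.
Kyanite is the sole remaining match.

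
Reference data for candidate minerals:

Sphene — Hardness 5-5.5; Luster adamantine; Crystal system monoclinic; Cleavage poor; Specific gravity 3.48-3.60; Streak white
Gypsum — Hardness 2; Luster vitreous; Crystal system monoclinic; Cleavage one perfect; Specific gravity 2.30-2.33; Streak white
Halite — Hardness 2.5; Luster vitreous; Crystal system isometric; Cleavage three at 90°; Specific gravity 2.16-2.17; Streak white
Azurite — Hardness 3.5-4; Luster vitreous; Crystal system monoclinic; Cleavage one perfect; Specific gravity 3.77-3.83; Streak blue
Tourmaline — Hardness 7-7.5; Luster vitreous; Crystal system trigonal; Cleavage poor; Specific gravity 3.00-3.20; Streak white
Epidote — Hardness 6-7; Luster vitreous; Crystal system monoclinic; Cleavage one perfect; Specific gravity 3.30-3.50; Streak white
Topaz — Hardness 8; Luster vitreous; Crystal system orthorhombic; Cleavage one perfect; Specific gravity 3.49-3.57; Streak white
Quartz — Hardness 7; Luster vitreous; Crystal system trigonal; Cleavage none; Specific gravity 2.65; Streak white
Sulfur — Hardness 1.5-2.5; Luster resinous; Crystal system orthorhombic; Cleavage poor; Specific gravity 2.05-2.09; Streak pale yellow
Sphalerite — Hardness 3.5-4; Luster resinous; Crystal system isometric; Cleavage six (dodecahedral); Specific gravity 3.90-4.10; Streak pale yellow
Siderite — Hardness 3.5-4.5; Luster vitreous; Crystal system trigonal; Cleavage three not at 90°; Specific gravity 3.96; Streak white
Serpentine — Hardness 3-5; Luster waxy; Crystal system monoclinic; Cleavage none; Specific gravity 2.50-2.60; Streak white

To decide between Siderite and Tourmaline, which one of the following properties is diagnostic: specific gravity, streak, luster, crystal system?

specific gravity

Specific gravity: Siderite 3.96, Tourmaline 3.00-3.20 — these differ.
Streak: both white — identical.
Luster: both vitreous — identical.
Crystal system: both trigonal — identical.
Only specific gravity differs between Siderite and Tourmaline among the listed tests.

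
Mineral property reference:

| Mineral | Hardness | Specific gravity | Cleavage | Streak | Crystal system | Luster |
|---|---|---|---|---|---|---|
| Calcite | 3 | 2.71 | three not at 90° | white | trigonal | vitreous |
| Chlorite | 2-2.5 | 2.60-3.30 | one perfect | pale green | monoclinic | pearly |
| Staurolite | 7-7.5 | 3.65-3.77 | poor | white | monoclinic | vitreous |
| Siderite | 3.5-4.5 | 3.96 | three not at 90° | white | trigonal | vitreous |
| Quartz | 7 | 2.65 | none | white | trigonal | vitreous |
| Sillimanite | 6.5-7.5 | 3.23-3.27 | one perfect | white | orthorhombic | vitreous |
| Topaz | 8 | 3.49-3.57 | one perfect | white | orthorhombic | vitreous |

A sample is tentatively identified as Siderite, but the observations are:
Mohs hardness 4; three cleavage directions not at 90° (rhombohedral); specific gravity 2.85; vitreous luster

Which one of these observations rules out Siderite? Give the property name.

Mohs hardness 4: Siderite has hardness 3.5-4.5 — matches.
Three cleavage directions not at 90° (rhombohedral): Siderite has cleavage three not at 90° — matches.
Specific gravity 2.85: Siderite has SG 3.96 — inconsistent.
Vitreous luster: Siderite has vitreous luster — matches.
Everything matches except the specific gravity.

specific gravity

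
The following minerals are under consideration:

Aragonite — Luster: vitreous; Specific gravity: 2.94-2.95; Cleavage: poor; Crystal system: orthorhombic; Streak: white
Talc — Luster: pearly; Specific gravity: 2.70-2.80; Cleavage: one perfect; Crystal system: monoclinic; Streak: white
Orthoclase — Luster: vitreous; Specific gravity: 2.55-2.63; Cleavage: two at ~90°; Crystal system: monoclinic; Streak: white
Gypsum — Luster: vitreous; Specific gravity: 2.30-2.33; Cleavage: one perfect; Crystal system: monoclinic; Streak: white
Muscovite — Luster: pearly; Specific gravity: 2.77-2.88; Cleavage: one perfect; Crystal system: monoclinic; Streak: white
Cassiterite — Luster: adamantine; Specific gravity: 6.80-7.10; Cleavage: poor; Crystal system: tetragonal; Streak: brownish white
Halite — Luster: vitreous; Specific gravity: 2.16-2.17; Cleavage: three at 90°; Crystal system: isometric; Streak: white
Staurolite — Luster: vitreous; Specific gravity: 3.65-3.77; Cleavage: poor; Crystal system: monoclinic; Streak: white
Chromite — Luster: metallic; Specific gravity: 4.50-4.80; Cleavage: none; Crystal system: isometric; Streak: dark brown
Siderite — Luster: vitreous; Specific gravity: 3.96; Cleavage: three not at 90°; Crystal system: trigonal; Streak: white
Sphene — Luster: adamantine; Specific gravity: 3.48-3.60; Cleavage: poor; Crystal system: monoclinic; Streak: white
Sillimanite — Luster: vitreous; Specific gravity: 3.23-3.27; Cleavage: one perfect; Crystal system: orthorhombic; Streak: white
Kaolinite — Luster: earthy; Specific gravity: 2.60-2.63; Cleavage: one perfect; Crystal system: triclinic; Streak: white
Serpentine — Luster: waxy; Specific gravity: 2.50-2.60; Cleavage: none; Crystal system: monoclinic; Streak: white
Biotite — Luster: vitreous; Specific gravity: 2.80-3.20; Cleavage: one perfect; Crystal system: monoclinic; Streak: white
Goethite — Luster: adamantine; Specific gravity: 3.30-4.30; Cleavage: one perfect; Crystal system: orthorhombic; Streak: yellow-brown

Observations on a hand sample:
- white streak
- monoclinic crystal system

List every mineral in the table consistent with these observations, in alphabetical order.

Biotite, Gypsum, Muscovite, Orthoclase, Serpentine, Sphene, Staurolite, Talc

White streak is inconsistent with Cassiterite, Chromite, Goethite.
Monoclinic crystal system eliminates Aragonite, Halite, Siderite, Sillimanite, Kaolinite.
The minerals that satisfy all observations are Biotite, Gypsum, Muscovite, Orthoclase, Serpentine, Sphene, Staurolite, Talc.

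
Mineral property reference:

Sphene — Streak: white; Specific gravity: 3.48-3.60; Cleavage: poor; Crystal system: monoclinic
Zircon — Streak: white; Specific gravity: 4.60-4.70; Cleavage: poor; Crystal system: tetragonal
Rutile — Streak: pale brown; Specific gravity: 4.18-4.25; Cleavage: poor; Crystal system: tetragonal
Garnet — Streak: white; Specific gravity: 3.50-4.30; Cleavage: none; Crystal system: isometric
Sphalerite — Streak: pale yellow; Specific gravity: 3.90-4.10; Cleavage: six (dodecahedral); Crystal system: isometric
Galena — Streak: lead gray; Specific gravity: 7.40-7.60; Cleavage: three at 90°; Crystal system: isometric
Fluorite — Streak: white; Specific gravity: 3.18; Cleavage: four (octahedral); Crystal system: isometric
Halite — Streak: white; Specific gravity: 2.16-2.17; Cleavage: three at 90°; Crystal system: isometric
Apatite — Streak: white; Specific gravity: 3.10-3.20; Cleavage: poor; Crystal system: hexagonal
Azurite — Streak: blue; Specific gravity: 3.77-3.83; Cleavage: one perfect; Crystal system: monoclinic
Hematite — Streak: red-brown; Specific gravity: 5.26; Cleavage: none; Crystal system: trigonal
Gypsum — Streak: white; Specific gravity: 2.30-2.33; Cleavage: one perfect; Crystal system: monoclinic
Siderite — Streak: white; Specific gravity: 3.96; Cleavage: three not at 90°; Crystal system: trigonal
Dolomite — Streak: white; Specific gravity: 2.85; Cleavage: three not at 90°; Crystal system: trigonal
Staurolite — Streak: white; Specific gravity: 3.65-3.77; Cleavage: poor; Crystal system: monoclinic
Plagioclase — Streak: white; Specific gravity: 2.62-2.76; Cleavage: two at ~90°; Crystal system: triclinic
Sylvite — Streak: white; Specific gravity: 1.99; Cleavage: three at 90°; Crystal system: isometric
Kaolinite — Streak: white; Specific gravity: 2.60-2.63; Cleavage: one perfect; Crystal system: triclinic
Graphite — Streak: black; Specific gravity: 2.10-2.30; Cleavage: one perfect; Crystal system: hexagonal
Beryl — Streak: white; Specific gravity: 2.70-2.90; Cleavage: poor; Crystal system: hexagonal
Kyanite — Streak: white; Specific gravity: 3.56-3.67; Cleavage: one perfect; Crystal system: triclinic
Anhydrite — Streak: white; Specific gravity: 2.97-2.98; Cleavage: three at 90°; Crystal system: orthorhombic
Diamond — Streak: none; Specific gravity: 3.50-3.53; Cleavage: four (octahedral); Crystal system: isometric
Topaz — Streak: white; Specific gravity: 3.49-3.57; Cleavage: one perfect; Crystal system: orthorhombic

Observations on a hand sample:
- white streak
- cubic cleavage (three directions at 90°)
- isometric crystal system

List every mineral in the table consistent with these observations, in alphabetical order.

White streak: only Sphene, Zircon, Garnet, Fluorite, Halite, Apatite, Gypsum, Siderite, Dolomite, Staurolite, Plagioclase, Sylvite, Kaolinite, Beryl, Kyanite, Anhydrite, Topaz remain.
Cubic cleavage (three directions at 90°): leaves Halite, Sylvite, Anhydrite.
Isometric crystal system is inconsistent with Anhydrite.
The minerals that satisfy all observations are Halite, Sylvite.

Halite, Sylvite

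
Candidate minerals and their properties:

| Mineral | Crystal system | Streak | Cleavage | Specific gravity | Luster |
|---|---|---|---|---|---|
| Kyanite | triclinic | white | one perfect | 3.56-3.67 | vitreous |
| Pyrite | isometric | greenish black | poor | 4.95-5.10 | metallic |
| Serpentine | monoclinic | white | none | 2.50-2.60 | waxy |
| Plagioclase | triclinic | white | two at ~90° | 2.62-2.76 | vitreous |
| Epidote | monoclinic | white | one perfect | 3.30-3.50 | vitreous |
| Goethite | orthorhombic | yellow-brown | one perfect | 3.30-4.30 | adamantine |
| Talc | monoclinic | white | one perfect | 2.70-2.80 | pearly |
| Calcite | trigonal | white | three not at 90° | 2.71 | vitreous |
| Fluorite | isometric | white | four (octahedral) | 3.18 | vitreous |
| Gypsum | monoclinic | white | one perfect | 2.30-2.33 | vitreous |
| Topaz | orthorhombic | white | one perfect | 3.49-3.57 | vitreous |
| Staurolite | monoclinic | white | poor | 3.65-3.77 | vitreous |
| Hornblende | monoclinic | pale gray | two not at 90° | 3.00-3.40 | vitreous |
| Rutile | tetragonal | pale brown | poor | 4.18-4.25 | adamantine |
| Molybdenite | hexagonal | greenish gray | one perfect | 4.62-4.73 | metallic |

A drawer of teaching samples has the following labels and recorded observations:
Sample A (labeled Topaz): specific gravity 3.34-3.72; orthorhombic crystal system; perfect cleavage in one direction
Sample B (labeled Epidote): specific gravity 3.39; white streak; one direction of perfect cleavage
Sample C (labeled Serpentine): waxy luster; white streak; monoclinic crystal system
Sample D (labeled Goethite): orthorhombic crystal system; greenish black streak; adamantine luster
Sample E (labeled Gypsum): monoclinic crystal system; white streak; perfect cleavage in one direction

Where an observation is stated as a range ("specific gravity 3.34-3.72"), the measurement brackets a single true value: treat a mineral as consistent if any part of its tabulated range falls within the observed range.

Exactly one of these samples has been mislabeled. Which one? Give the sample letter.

D

Sample A: nothing contradicts Topaz.
Sample B: nothing contradicts Epidote.
Sample C: nothing contradicts Serpentine.
Sample D: greenish black streak is outside the reference for Goethite (yellow-brown streak) — mislabeled.
Sample E: nothing contradicts Gypsum.
The mislabeled specimen is D.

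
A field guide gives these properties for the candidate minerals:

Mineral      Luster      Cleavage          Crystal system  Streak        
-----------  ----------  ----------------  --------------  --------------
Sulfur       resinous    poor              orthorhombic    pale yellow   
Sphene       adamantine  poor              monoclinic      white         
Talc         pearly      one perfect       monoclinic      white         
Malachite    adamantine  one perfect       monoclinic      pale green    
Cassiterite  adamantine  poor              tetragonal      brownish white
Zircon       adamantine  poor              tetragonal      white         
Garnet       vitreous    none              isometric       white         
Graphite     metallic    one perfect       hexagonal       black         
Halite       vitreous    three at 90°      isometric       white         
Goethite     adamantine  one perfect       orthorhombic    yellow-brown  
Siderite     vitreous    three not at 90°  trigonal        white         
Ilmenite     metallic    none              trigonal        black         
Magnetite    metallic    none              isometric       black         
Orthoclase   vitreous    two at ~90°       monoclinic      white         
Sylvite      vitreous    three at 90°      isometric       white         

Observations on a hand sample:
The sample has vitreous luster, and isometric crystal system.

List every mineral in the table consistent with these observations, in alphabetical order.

Vitreous luster — Garnet, Halite, Siderite, Orthoclase, Sylvite remain.
Isometric crystal system is inconsistent with Siderite, Orthoclase.
Consistent with every observation: Garnet, Halite, Sylvite.

Garnet, Halite, Sylvite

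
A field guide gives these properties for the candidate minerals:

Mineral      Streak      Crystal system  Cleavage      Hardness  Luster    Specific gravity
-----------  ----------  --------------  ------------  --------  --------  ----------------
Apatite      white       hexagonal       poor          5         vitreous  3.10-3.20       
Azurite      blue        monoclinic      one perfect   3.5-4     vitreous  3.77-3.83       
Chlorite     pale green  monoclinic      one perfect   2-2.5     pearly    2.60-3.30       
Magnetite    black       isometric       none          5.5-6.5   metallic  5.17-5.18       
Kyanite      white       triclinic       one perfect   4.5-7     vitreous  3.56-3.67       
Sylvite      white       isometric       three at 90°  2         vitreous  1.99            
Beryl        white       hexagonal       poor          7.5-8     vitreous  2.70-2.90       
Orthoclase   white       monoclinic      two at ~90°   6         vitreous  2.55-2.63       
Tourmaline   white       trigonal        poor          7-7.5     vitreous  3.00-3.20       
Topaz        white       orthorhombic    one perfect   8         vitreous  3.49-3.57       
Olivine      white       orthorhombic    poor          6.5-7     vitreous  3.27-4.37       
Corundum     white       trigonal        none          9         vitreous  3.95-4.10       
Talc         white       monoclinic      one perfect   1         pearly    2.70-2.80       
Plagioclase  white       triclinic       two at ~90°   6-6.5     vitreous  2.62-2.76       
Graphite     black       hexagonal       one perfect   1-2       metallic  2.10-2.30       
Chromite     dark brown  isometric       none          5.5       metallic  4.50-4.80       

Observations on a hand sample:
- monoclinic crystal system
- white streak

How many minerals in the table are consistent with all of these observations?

2

Monoclinic crystal system: narrows the field to Azurite, Chlorite, Orthoclase, Talc.
White streak is inconsistent with Azurite, Chlorite.
The minerals that satisfy all observations are Orthoclase, Talc.
That is 2 minerals.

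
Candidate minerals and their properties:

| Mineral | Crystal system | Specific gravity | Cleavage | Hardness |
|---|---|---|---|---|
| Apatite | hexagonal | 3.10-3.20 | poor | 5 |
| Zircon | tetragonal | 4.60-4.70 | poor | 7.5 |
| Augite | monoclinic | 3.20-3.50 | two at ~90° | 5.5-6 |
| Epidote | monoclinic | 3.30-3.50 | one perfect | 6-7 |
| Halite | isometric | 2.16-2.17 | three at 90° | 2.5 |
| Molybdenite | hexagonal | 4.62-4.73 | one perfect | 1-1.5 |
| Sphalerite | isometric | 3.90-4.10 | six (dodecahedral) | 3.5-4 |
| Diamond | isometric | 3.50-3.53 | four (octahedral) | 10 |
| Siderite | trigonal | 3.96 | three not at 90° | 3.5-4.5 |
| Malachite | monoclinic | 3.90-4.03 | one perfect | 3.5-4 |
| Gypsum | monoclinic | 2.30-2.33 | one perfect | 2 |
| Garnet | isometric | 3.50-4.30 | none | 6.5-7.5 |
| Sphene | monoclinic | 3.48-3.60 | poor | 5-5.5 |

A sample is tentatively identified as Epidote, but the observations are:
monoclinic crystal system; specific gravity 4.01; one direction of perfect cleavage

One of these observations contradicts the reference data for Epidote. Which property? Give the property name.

specific gravity

Monoclinic crystal system: Epidote has monoclinic system — within range.
Specific gravity 4.01: Epidote has SG 3.30-3.50 — does not match.
One direction of perfect cleavage: Epidote has cleavage one perfect — within range.
The specific gravity is the one property that does not fit.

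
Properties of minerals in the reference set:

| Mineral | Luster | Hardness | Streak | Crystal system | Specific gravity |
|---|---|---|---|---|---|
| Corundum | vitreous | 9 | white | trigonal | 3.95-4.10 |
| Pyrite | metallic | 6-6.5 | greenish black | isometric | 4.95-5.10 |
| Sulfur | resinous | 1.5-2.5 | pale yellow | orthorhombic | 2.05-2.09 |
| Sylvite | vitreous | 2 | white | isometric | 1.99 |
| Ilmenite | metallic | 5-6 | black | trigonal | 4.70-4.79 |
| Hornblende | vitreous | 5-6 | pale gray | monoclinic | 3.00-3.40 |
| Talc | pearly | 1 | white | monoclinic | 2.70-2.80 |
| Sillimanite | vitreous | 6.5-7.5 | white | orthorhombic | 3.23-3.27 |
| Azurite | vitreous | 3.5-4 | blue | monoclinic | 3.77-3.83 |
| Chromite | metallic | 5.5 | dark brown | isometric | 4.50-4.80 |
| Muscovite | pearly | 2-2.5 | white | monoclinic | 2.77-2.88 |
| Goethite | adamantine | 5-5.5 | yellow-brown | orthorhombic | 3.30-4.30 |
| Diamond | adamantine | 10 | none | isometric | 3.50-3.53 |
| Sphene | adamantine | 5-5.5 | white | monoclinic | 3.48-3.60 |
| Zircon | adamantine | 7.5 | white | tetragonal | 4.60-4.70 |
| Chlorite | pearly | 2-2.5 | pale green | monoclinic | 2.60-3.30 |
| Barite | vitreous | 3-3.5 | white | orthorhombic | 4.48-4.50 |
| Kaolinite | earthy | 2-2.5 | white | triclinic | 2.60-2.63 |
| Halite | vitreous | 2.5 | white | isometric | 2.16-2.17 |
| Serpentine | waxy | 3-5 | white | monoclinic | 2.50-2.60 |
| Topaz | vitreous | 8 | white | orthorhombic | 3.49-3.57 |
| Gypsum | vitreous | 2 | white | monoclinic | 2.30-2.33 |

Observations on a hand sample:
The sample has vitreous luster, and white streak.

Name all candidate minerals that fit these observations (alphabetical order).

Barite, Corundum, Gypsum, Halite, Sillimanite, Sylvite, Topaz

Vitreous luster — narrows the field to Corundum, Sylvite, Hornblende, Sillimanite, Azurite, Barite, Halite, Topaz, Gypsum.
White streak is inconsistent with Hornblende, Azurite.
Remaining candidates: Barite, Corundum, Gypsum, Halite, Sillimanite, Sylvite, Topaz.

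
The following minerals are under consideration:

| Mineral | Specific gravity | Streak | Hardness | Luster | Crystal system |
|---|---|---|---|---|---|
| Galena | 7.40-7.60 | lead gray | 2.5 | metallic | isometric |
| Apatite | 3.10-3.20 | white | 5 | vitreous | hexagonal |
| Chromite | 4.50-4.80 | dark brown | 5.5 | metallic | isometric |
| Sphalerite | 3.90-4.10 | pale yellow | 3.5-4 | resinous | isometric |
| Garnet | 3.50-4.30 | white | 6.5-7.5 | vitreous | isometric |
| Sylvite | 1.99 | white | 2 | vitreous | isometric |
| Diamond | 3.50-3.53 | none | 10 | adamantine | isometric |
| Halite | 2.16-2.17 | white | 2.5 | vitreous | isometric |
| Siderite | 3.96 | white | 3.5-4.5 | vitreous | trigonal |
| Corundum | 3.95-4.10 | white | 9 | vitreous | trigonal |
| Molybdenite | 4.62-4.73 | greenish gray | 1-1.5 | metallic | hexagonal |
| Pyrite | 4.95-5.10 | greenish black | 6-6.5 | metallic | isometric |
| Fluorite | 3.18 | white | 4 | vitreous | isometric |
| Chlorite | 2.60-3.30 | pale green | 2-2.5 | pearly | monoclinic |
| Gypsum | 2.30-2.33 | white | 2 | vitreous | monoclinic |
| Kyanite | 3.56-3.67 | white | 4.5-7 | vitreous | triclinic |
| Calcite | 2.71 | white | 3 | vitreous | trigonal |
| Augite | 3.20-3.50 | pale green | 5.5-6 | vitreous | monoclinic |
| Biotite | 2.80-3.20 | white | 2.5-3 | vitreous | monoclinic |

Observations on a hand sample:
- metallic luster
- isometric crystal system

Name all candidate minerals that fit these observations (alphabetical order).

Metallic luster: narrows the field to Galena, Chromite, Molybdenite, Pyrite.
Isometric crystal system eliminates Molybdenite.
Remaining candidates: Chromite, Galena, Pyrite.

Chromite, Galena, Pyrite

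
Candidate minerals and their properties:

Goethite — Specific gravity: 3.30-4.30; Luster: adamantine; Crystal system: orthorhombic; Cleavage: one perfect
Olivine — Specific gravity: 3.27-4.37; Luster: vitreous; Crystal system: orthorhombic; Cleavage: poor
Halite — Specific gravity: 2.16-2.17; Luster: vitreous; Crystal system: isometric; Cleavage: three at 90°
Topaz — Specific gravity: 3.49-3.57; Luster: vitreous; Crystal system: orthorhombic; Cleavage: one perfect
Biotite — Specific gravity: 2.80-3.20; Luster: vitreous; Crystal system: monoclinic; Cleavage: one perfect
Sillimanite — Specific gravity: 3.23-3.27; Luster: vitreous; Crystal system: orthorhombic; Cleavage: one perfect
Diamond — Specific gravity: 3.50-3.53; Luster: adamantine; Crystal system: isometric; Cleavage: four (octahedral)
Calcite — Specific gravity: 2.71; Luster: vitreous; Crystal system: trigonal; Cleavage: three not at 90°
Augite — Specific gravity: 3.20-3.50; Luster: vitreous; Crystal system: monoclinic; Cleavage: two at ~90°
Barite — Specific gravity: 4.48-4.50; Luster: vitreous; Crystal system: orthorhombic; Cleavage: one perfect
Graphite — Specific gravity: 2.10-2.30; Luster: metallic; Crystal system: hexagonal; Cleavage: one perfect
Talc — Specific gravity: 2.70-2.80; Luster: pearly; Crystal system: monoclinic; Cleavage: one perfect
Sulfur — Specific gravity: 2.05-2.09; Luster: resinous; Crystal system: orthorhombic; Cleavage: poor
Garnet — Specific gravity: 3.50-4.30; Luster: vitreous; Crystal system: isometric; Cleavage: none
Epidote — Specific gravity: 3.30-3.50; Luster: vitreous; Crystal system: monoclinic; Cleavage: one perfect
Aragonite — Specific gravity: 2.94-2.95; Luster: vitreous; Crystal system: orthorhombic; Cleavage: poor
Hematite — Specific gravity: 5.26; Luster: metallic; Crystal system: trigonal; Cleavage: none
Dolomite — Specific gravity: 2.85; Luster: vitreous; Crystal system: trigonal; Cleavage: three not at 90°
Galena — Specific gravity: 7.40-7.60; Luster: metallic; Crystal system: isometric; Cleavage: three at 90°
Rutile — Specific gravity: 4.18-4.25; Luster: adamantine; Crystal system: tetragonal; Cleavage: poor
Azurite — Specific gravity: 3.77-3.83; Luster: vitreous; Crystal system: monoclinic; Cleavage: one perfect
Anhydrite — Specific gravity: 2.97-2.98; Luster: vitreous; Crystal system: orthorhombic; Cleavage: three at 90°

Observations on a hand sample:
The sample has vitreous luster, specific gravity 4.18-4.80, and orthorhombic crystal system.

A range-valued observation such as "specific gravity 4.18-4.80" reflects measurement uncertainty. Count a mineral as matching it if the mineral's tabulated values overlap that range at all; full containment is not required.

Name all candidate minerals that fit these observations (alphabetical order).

Barite, Olivine

Vitreous luster: only Olivine, Halite, Topaz, Biotite, Sillimanite, Calcite, Augite, Barite, Garnet, Epidote, Aragonite, Dolomite, Azurite, Anhydrite remain.
Specific gravity 4.18-4.80: only Olivine, Barite, Garnet remain.
Orthorhombic crystal system excludes Garnet.
Remaining candidates: Barite, Olivine.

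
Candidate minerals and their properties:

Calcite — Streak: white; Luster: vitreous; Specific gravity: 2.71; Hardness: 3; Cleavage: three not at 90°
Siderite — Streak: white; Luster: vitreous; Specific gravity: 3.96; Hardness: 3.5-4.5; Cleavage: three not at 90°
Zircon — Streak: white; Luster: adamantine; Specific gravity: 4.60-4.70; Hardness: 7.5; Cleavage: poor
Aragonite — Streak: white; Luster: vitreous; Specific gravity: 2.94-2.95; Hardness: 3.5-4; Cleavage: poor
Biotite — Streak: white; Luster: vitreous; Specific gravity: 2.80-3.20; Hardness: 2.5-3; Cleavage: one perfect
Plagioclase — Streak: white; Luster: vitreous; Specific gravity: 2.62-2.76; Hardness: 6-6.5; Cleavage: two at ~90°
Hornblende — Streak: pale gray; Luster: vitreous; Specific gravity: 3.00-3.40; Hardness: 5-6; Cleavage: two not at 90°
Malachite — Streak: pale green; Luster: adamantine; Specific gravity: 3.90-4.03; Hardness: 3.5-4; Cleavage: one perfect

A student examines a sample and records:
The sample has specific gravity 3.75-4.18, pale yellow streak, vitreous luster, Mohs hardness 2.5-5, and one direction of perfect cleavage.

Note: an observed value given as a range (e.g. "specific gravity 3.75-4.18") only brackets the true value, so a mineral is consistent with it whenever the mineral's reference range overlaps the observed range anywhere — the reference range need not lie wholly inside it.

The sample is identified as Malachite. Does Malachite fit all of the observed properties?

Inconsistent

Specific gravity 3.75-4.18 — fits Malachite (SG 3.90-4.03).
Pale yellow streak — Malachite has pale green streak; a mismatch.
Vitreous luster — Malachite has adamantine luster; a mismatch.
Mohs hardness 2.5-5 — fits Malachite (hardness 3.5-4).
One direction of perfect cleavage — fits Malachite (cleavage one perfect).
2 of the observed properties are inconsistent with Malachite.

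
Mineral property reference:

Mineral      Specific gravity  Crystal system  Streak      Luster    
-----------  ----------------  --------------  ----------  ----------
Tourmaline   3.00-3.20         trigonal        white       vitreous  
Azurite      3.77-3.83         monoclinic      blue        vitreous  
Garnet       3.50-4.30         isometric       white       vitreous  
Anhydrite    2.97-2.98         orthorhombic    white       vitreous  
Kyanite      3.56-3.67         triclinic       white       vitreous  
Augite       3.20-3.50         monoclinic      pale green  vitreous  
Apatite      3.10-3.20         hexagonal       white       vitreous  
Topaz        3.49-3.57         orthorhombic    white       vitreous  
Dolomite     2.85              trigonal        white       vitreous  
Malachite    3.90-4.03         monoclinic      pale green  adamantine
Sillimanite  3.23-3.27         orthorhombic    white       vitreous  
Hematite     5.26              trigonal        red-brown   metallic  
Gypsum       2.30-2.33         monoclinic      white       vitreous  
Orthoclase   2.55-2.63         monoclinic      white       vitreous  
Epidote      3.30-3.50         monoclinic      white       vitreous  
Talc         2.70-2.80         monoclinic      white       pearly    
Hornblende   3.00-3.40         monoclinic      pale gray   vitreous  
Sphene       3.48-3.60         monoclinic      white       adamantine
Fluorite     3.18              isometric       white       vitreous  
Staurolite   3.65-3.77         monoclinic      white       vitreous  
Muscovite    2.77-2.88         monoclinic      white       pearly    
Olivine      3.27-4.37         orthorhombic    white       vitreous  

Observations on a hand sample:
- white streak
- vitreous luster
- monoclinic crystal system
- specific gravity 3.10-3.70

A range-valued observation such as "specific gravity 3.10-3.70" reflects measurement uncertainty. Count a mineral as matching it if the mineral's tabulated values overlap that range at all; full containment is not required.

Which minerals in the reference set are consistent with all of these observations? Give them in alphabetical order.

Epidote, Staurolite

White streak excludes Azurite, Augite, Malachite, Hematite, Hornblende.
Vitreous luster is inconsistent with Talc, Sphene, Muscovite.
Monoclinic crystal system: narrows the field to Gypsum, Orthoclase, Epidote, Staurolite.
Specific gravity 3.10-3.70 eliminates Gypsum, Orthoclase.
The minerals that satisfy all observations are Epidote, Staurolite.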